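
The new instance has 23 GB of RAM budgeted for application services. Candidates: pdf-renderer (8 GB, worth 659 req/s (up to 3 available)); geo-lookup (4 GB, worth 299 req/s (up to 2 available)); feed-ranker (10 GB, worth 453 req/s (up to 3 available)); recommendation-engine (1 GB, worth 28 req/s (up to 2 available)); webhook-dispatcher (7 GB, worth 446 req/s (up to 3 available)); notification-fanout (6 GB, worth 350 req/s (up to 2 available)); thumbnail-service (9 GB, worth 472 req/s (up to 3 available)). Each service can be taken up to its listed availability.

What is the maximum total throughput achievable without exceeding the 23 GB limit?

By throughput per GB: pdf-renderer 82.38, geo-lookup 74.75, webhook-dispatcher 63.71 lead.
A density-first pass picks 2×pdf-renderer + geo-lookup + 2×recommendation-engine — 1673 at 22 GB.
The 6 GB tied up in geo-lookup and 2×recommendation-engine is better spent on webhook-dispatcher — total rises to 1764 (23 GB).
Nothing else within 23 GB beats 1764.

1764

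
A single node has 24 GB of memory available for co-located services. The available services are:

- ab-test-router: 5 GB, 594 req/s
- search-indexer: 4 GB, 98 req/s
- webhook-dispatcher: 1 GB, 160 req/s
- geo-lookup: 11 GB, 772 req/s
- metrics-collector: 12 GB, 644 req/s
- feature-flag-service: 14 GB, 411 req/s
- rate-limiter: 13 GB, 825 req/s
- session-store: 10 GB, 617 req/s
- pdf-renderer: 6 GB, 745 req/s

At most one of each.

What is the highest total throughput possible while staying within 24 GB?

Best packing: ab-test-router + webhook-dispatcher + geo-lookup + pdf-renderer — 23 GB, 2271 total.
Next best is ab-test-router + rate-limiter + pdf-renderer at 2164 (24 GB) — short by 107.

2271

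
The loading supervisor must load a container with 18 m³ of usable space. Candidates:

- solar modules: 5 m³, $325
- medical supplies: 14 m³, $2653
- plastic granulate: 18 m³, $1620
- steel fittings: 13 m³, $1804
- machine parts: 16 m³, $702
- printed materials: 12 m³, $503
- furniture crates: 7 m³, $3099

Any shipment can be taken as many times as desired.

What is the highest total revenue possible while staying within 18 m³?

Best packing: 2×furniture crates — 14 m³, 6198 total.
No other feasible combination exceeds 6198.

6198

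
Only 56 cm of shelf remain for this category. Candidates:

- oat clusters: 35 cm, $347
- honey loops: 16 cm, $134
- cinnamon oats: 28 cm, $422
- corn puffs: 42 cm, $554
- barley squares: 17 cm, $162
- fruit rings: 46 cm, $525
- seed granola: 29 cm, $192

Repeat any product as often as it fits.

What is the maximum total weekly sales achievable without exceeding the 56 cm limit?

844

The ratio ordering already packs tightly: 2×cinnamon oats, 56 cm, 844.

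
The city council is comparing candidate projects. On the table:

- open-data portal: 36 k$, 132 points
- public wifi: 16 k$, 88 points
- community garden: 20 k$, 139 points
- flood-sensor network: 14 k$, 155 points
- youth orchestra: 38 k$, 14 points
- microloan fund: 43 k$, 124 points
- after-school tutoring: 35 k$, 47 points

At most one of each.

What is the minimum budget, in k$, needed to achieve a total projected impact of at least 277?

34

Need the lightest bundle worth ≥ 277.
community garden + flood-sensor network reaches 294 using 34 k$.
No combination under 34 k$ hits 277.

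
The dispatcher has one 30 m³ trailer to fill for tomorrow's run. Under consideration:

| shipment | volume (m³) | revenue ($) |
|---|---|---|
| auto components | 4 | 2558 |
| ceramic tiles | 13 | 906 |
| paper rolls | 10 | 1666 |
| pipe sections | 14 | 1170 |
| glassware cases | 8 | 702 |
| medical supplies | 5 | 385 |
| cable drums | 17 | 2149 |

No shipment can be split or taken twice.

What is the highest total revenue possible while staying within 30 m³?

Density check — auto components 639.50, paper rolls 166.60, cable drums 126.41 are the best per m³.
Greedy by ratio would take auto components + paper rolls + glassware cases + medical supplies: 27 m³ used, total 5311.
Dropping paper rolls and medical supplies frees 15 m³; slotting in cable drums (17 m³) lifts the total to 5409 at 29 m³.

5409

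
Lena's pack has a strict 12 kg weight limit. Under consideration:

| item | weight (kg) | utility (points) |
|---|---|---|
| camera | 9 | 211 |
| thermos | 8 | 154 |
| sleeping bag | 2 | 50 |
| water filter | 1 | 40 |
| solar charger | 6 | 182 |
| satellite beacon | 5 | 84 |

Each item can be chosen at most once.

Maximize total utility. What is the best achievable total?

306

Taking the top-ratio items first gives sleeping bag + water filter + solar charger for 272 (9 kg).
The 2 kg tied up in sleeping bag is better spent on satellite beacon — total rises to 306 (12 kg).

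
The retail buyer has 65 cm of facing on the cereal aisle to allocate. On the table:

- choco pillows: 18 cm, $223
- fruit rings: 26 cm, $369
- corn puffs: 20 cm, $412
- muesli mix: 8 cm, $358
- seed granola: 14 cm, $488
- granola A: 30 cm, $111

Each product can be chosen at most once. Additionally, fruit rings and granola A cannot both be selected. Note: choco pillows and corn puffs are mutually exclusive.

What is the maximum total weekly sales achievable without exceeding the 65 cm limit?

By weekly sales per cm: muesli mix 44.75, seed granola 34.86, corn puffs 20.60 lead.
Best packing: fruit rings + corn puffs + seed granola — 60 cm, 1269 total.

1269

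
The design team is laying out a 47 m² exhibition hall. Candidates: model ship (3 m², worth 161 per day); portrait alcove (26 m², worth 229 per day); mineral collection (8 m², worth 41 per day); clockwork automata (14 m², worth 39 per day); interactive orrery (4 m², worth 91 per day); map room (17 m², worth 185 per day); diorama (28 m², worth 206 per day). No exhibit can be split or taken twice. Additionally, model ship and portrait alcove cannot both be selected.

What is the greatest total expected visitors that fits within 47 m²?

517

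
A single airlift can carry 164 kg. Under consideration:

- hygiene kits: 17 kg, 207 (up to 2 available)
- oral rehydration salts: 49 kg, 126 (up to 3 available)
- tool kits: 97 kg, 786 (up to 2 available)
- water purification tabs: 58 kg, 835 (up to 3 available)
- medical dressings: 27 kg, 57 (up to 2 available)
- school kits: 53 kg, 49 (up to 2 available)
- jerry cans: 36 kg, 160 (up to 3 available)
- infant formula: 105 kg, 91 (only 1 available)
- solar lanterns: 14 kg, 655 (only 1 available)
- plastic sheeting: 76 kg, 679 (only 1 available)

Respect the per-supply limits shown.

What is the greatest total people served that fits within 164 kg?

2739

Ranking by ratio (people served/kg): solar lanterns 46.79, water purification tabs 14.40, hygiene kits 12.18, plastic sheeting 8.93.
Best packing: 2×hygiene kits + 2×water purification tabs + solar lanterns — 164 kg, 2739 total.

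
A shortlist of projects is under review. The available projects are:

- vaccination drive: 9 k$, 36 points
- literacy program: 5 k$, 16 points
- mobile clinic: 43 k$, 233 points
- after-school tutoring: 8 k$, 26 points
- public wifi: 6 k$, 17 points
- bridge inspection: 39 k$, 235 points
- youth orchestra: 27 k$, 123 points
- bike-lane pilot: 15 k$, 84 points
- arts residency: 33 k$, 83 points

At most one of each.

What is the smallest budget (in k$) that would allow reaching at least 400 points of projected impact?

79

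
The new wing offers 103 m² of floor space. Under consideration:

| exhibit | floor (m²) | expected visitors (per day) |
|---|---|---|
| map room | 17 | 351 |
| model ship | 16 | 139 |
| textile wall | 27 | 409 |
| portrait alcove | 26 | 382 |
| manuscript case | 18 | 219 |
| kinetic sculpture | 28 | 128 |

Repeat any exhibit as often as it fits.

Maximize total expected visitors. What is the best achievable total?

6×map room uses 102 of the 103 m² and totals 2106.
That's the maximum — no swap from here does better than 2106.

2106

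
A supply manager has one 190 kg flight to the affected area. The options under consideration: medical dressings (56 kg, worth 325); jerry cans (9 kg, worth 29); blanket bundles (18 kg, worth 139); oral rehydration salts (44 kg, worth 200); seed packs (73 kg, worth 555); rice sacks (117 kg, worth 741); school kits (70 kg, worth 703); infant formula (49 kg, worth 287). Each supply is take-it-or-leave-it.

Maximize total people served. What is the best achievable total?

1458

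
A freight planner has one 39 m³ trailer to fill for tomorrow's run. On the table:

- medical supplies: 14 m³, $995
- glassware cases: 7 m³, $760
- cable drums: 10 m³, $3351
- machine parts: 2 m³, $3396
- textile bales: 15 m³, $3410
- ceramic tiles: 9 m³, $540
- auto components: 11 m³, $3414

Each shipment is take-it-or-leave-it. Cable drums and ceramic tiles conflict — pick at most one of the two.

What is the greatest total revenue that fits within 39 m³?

13571

Cable drums + machine parts + textile bales + auto components uses 38 of the 39 m³ and totals 13571.
Next best is medical supplies + cable drums + machine parts + auto components at 11156 (37 m³) — short by 2415.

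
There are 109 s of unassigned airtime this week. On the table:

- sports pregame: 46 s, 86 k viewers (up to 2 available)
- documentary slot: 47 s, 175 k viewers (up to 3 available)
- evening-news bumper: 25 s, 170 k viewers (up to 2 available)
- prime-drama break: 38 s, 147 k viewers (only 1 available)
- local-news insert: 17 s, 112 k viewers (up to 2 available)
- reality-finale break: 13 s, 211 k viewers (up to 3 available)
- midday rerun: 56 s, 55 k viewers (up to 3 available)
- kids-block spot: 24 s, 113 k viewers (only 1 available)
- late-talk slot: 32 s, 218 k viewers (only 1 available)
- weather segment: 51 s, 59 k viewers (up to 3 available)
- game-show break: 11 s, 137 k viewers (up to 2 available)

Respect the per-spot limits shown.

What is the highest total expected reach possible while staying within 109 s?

A density-first pass picks 3×reality-finale break + late-talk slot + 2×game-show break — 1125 at 93 s.
Replace late-talk slot with evening-news bumper + local-news insert: the trade gains 64 net, giving 1189 at 103 s.
That's the maximum — no swap from here does better than 1189.

1189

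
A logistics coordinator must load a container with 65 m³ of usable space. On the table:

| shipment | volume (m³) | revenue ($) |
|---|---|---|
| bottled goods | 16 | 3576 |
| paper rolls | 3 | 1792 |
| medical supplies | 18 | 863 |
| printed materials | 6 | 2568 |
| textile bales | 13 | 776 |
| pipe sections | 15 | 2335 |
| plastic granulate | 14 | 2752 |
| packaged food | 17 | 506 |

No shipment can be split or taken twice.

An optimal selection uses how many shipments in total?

5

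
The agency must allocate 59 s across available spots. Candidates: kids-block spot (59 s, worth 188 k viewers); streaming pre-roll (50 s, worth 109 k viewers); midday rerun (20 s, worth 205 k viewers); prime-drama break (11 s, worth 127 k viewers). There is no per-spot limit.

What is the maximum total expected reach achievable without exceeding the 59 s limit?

Taking 5×prime-drama break: 55 s used, 635 in expected reach.
That's the maximum — no swap from here does better than 635.

635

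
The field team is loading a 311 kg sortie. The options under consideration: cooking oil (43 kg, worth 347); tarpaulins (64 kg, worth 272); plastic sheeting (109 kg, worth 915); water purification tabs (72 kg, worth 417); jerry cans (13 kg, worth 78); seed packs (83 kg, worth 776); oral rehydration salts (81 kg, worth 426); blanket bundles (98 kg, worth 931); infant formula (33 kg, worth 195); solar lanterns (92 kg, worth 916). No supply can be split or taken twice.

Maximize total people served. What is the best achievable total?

Greedy by ratio would take jerry cans + seed packs + blanket bundles + solar lanterns: 286 kg used, total 2701.
Dropping jerry cans frees 13 kg; slotting in infant formula (33 kg) lifts the total to 2818 at 306 kg.

2818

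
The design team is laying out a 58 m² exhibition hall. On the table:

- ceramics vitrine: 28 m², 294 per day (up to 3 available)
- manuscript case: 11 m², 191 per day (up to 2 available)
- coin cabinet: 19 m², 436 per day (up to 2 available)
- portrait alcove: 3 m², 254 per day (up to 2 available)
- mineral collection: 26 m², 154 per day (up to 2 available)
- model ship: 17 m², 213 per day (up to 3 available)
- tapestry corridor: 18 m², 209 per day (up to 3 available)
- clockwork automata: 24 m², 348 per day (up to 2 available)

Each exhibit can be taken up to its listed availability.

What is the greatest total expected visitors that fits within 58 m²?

By expected visitors per m²: portrait alcove 84.67, coin cabinet 22.95, manuscript case 17.36, clockwork automata 14.50 lead.
Manuscript case + 2×coin cabinet + 2×portrait alcove uses 55 of the 58 m² and totals 1571.
That's the maximum — no swap from here does better than 1571.

1571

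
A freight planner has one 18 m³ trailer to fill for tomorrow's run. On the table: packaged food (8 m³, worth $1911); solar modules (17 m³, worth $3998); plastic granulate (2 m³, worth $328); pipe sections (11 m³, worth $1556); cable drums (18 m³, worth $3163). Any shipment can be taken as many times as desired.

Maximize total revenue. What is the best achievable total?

4150

Taking 2×packaged food + plastic granulate: 18 m³ used, 4150 in revenue.
That's the maximum — no swap from here does better than 4150.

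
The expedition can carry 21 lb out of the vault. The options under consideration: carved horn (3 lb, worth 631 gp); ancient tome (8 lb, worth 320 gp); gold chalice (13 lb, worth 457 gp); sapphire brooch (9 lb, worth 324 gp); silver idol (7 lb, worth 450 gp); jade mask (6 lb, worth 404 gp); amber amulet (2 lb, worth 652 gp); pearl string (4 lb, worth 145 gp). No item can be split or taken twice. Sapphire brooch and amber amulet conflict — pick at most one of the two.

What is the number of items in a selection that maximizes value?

The maximum value within 21 lb is 2137.
carved horn + silver idol + jade mask + amber amulet hits 2137 at 18 lb.
Every optimal selection uses 4 items.

4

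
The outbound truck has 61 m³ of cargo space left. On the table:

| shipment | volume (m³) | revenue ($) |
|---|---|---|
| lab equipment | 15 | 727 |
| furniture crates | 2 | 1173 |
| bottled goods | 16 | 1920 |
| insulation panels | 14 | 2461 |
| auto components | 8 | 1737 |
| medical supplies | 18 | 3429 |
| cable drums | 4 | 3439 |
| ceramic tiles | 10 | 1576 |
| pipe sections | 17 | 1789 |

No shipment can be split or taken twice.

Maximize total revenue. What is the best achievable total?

13815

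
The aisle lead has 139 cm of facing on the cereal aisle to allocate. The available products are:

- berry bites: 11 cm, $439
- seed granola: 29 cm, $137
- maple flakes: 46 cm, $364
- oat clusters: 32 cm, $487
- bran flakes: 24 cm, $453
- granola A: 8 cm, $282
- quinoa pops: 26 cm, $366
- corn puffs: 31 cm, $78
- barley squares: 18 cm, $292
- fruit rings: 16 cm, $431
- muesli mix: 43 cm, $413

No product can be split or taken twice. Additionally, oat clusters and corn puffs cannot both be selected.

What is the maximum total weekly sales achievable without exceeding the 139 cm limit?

2750

Berry bites + oat clusters + bran flakes + granola A + quinoa pops + barley squares + fruit rings uses 135 of the 139 cm and totals 2750.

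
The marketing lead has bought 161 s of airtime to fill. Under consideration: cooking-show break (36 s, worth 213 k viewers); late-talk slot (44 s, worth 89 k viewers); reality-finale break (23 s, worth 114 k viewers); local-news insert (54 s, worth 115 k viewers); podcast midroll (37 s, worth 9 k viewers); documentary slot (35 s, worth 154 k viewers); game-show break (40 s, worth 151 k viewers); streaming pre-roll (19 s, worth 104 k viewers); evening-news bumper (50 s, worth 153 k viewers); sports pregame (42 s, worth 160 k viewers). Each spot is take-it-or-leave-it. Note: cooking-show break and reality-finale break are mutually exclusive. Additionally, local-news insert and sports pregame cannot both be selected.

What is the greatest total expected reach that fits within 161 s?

683

Density check — cooking-show break 5.92, streaming pre-roll 5.47, reality-finale break 4.96 are the best per s.
Reality-finale break + documentary slot + game-show break + streaming pre-roll + sports pregame uses 159 of the 161 s and totals 683.
No other feasible combination exceeds 683.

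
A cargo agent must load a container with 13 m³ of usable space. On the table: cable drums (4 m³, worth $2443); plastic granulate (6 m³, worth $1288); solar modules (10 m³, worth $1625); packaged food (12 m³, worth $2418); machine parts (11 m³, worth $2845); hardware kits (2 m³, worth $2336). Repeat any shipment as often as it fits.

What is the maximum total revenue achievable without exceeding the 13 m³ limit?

14016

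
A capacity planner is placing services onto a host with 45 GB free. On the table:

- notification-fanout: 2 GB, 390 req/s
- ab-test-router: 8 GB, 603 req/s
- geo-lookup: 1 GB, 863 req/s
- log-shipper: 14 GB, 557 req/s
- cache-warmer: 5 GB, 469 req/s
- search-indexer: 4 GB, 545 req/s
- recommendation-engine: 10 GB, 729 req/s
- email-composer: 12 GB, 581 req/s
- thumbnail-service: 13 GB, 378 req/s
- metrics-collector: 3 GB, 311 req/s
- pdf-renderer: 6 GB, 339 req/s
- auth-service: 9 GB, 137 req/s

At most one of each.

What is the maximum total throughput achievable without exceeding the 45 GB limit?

Taking the top-ratio services first gives notification-fanout + ab-test-router + geo-lookup + cache-warmer + search-indexer + recommendation-engine + metrics-collector + pdf-renderer for 4249 (39 GB).
The 6 GB tied up in pdf-renderer is better spent on email-composer — total rises to 4491 (45 GB).

4491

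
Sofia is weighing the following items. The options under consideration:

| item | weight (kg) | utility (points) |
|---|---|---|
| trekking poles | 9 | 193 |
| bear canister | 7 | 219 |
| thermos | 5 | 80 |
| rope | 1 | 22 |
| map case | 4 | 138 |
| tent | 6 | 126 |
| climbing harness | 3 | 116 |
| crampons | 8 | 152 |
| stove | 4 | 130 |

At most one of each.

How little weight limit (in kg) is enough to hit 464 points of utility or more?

Minimise kg subject to total utility ≥ 464.
bear canister + map case + climbing harness reaches 473 using 14 kg.
No combination under 14 kg hits 464.

14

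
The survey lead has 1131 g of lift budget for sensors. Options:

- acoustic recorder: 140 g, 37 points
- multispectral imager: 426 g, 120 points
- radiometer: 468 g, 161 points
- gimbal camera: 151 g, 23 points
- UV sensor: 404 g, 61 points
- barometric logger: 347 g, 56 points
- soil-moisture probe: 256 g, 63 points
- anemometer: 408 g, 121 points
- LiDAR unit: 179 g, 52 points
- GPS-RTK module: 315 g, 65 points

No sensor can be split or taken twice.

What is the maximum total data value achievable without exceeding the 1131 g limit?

334

Taking radiometer + anemometer + LiDAR unit: 1055 g used, 334 in data value.
The closest alternative, multispectral imager + radiometer + LiDAR unit, reaches only 333.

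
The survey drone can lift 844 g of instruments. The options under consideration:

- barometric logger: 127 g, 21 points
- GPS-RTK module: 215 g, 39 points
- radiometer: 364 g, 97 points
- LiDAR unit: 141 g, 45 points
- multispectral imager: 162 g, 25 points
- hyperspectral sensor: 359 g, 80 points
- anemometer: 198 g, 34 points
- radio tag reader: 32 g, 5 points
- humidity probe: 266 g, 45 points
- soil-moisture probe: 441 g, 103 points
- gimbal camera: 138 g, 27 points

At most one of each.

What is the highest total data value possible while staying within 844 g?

Ranking by ratio (data value/g): LiDAR unit 0.32, radiometer 0.27, soil-moisture probe 0.23.
The ratio heuristic lands on radiometer + LiDAR unit + anemometer + gimbal camera (203) but leaves 3 g idle.
Using the slack differently, radiometer + radio tag reader + soil-moisture probe comes to 205 at 837 g.
An exhaustive check of the 2048 subsets confirms 205.

205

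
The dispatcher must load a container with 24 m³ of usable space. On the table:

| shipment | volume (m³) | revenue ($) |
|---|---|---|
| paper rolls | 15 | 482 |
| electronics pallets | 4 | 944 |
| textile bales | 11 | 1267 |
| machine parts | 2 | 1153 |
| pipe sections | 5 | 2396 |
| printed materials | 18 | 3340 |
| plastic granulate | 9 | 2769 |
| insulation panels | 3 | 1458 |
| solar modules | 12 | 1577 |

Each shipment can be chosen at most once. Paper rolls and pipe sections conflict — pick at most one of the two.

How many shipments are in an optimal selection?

5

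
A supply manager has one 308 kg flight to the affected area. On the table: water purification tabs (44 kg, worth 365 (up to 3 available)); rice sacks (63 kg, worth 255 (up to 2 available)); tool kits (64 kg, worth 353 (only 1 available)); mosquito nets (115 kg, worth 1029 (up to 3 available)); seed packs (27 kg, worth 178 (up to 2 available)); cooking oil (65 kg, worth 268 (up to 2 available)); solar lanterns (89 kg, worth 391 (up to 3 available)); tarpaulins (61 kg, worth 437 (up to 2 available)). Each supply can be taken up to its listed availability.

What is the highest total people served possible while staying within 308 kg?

Taking water purification tabs + 2×mosquito nets + seed packs: 301 kg used, 2601 in people served.

2601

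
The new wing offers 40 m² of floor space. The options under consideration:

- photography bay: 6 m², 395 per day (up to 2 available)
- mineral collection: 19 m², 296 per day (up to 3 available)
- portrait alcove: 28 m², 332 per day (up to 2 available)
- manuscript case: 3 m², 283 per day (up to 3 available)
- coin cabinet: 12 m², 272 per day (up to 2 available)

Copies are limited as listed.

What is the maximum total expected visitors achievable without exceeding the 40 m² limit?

1935

By expected visitors per m²: manuscript case 94.33, photography bay 65.83, coin cabinet 22.67, mineral collection 15.58 lead.
Filling by ratio: 2×photography bay + 3×manuscript case + coin cabinet for 1911, with 7 m² left unused.
The 12 m² tied up in coin cabinet is better spent on mineral collection — total rises to 1935 (40 m²).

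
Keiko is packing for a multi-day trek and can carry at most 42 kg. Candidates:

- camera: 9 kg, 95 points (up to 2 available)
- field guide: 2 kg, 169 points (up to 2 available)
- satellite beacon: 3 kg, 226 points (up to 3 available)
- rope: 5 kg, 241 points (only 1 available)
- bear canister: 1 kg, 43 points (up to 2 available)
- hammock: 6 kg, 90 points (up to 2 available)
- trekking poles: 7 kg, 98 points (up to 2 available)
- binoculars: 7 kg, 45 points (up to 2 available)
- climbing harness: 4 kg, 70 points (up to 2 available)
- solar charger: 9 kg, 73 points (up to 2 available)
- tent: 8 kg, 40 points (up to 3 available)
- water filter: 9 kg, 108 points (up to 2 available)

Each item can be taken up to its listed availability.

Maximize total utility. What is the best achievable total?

1679

Density check — field guide 84.50, satellite beacon 75.33, rope 48.20 are the best per kg.
Filling by ratio: 2×field guide + 3×satellite beacon + rope + 2×bear canister + 2×hammock + 2×climbing harness for 1663, with 2 kg left unused.
The 12 kg tied up in 2×hammock is better spent on 2×trekking poles — total rises to 1679 (42 kg).
No other feasible combination exceeds 1679.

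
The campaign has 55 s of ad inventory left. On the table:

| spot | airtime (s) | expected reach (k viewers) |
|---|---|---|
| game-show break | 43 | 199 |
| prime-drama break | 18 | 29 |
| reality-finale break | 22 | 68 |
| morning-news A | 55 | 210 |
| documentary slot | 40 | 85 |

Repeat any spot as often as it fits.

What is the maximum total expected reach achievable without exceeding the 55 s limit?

210

Filling by ratio: game-show break for 199, with 12 s left unused.
The 43 s tied up in game-show break is better spent on morning-news A — total rises to 210 (55 s).
No other feasible combination exceeds 210.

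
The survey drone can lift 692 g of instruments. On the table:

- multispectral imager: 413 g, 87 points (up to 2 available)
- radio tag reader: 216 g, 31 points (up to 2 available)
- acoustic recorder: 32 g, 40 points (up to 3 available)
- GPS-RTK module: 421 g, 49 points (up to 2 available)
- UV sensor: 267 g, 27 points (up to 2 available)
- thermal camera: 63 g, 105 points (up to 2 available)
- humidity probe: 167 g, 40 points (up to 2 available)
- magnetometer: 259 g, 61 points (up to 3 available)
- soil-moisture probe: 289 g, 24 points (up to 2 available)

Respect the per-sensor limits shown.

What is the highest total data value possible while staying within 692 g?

By data value per g: thermal camera 1.67, acoustic recorder 1.25, humidity probe 0.24, magnetometer 0.24 lead.
Filling by ratio: 3×acoustic recorder + 2×thermal camera + 2×humidity probe for 410, with 136 g left unused.
The 167 g tied up in humidity probe is better spent on magnetometer — total rises to 431 (648 g).
That's the maximum — no swap from here does better than 431.

431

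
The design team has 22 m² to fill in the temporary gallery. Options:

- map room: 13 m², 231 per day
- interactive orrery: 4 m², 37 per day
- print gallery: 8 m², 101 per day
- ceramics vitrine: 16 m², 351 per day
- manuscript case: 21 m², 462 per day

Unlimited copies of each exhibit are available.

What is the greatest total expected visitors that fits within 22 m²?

462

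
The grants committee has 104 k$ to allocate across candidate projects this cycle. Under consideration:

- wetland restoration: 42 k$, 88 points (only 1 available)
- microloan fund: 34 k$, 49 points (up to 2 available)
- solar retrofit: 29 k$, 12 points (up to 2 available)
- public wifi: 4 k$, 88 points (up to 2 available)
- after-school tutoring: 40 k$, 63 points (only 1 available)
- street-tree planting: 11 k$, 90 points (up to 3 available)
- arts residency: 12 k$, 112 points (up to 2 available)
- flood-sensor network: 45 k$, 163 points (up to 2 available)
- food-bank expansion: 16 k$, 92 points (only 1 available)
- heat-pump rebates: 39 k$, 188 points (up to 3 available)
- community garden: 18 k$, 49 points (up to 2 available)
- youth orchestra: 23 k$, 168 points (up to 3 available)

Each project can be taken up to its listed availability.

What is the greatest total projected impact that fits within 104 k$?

Density check — public wifi 22.00, arts residency 9.33, street-tree planting 8.18, youth orchestra 7.30 are the best per k$.
Taking 2×public wifi + 3×street-tree planting + 2×arts residency + food-bank expansion + youth orchestra: 104 k$ used, 930 in projected impact.
Every other selection either busts 104 k$ or exceeds an availability limit or fails to beat 930.

930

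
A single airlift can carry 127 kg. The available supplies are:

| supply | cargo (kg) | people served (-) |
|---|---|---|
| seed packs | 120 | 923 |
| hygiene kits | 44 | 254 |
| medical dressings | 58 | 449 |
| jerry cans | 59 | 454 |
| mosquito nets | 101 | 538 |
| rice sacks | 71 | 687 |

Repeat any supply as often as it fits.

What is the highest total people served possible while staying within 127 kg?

941

Best packing: hygiene kits + rice sacks — 115 kg, 941 total.
Every other selection either busts 127 kg or fails to beat 941.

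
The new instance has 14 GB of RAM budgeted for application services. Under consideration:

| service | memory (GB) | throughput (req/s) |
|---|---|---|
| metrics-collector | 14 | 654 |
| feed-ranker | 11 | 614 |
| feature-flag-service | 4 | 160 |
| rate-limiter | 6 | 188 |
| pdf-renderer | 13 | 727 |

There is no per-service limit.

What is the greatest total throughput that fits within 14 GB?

727

Pdf-renderer uses 13 of the 14 GB and totals 727.
That's the maximum — no swap from here does better than 727.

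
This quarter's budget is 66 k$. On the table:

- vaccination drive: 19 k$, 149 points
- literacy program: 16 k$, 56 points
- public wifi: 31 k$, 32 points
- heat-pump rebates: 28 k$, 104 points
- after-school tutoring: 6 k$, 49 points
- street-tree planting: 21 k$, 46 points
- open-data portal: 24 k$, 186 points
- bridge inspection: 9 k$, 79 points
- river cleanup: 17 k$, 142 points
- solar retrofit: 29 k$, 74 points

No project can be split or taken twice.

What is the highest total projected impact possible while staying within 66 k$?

526

Ranking by ratio (projected impact/k$): bridge inspection 8.78, river cleanup 8.35, after-school tutoring 8.17.
Greedy by ratio would take vaccination drive + after-school tutoring + bridge inspection + river cleanup: 51 k$ used, total 419.
The 9 k$ tied up in bridge inspection is better spent on open-data portal — total rises to 526 (66 k$).
That's the maximum — no swap from here does better than 526.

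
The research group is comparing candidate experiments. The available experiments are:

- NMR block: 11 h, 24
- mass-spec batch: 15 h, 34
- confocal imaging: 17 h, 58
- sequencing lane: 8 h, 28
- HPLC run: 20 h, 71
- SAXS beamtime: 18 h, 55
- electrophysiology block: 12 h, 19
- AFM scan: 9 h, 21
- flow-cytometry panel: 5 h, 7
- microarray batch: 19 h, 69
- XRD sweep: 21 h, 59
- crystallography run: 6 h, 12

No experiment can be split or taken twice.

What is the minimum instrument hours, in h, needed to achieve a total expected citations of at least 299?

91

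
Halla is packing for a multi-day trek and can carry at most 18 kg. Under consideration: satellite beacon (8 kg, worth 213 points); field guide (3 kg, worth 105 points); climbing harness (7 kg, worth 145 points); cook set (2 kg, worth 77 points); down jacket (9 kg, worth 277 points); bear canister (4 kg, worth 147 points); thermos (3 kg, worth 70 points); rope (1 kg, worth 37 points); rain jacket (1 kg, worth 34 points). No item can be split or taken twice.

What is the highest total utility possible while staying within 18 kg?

606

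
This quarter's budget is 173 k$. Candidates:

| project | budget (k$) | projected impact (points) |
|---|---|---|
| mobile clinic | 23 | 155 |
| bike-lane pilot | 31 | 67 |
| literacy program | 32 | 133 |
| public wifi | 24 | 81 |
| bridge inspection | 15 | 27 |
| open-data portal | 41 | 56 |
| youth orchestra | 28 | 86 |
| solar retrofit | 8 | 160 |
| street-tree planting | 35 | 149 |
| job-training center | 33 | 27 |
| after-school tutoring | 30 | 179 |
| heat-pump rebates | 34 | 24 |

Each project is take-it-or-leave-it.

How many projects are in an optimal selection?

7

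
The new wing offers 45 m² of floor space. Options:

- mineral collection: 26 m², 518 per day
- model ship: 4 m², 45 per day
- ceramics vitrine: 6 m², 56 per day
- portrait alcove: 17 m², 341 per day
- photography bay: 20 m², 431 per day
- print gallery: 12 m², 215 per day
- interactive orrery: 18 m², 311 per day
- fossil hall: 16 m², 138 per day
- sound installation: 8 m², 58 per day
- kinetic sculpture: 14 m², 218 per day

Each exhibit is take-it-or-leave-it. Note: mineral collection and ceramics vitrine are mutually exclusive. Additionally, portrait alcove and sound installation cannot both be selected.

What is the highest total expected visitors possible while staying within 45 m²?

859

By expected visitors per m²: photography bay 21.55, portrait alcove 20.06, mineral collection 19.92 lead.
Greedy by ratio would take model ship + portrait alcove + photography bay: 41 m² used, total 817.
The 24 m² tied up in model ship and photography bay is better spent on mineral collection — total rises to 859 (43 m²).
The spare 2 m² is too small for any remaining exhibit, and no feasible exchange beats 859.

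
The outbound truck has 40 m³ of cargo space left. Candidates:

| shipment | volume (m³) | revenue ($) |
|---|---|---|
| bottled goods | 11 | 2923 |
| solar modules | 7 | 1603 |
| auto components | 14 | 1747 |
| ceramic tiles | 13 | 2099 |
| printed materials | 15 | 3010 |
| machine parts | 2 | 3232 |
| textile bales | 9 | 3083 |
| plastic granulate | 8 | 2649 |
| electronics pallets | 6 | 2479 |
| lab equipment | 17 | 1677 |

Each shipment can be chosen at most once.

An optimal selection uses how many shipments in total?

5

The maximum revenue within 40 m³ is 14453.
One optimal bundle: printed materials + machine parts + textile bales + plastic granulate + electronics pallets (40 m³).
Every optimal selection uses 5 shipments.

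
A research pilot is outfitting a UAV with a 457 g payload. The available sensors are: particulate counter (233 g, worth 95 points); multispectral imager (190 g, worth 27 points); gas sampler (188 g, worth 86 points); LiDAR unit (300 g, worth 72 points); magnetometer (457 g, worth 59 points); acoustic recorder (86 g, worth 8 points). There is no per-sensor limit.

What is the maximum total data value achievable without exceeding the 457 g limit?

181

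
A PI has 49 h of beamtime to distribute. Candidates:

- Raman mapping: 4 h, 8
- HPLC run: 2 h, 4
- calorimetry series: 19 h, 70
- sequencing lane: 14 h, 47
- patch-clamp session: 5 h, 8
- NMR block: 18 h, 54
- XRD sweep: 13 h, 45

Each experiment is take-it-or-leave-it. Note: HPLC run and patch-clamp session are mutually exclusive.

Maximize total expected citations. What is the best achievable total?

166

The ratio ordering already packs tightly: HPLC run + calorimetry series + sequencing lane + XRD sweep, 48 h, 166.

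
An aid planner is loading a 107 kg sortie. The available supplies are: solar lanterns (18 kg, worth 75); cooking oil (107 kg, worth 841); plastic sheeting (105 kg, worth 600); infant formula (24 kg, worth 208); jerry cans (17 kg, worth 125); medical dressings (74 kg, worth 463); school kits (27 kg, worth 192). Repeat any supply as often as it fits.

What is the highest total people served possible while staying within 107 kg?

Filling by ratio: 4×infant formula for 832, with 11 kg left unused.
Dropping infant formula frees 24 kg; slotting in 2×jerry cans (34 kg) lifts the total to 874 at 106 kg.
Nothing else within 107 kg beats 874.

874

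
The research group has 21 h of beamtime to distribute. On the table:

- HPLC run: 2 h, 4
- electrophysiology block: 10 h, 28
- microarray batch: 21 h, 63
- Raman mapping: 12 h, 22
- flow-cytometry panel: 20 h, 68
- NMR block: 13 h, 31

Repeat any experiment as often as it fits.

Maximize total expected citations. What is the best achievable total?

68

Flow-cytometry panel uses 20 of the 21 h and totals 68.
Nothing else within 21 h beats 68.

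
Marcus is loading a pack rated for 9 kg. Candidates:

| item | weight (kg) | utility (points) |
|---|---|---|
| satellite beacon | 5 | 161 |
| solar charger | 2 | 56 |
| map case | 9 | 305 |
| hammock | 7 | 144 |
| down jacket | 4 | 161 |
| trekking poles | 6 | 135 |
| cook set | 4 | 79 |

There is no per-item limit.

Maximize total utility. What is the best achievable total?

322

Taking satellite beacon + down jacket: 9 kg used, 322 in utility.
No other feasible combination exceeds 322.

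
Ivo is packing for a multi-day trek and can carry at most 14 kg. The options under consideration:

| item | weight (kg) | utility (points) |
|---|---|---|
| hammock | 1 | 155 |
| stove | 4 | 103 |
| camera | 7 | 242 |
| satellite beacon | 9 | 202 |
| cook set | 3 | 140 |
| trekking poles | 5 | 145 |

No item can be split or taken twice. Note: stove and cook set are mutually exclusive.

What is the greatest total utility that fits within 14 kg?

Ranking by ratio (utility/kg): hammock 155.00, cook set 46.67, camera 34.57.
The ratio heuristic lands on hammock + camera + cook set (537) but leaves 3 kg idle.
The 3 kg tied up in cook set is better spent on trekking poles — total rises to 542 (13 kg).
That's the maximum — no feasible swap from here does better than 542.

542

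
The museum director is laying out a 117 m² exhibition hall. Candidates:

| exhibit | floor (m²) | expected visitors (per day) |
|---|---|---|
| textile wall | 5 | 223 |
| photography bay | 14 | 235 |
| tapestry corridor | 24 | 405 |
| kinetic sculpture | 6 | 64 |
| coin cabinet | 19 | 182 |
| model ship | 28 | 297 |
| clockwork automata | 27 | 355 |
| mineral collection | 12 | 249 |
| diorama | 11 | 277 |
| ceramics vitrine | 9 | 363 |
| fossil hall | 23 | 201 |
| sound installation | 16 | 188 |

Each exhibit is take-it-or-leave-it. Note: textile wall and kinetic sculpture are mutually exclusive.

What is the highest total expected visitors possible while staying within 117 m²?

2169

Best packing: textile wall + tapestry corridor + model ship + clockwork automata + mineral collection + diorama + ceramics vitrine — 116 m², 2169 total.
The spare 1 m² is too small for any remaining exhibit, and no feasible exchange beats 2169.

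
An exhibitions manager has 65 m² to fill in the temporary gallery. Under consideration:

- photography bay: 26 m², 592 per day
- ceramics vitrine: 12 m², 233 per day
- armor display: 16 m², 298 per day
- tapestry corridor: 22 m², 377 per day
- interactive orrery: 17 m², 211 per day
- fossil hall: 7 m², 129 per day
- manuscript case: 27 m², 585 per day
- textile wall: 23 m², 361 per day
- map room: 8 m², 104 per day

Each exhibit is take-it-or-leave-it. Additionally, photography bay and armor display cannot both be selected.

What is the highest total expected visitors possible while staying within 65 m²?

1410

Ranking by ratio (expected visitors/m²): photography bay 22.77, manuscript case 21.67, ceramics vitrine 19.42, armor display 18.62.
Best packing: photography bay + ceramics vitrine + manuscript case — 65 m², 1410 total.
Runner-up photography bay + fossil hall + manuscript case tops out at 1306.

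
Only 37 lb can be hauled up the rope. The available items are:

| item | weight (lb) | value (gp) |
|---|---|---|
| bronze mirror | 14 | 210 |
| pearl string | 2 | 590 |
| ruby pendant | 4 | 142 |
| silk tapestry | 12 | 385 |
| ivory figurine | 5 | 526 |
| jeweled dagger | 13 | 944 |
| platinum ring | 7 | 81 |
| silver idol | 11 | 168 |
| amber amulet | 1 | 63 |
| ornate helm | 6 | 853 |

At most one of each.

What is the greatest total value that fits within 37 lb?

3136

The ratio heuristic lands on pearl string + ruby pendant + ivory figurine + jeweled dagger + amber amulet + ornate helm (3118) but leaves 6 lb idle.
Replace amber amulet with platinum ring: the trade gains 18 net, giving 3136 at 37 lb.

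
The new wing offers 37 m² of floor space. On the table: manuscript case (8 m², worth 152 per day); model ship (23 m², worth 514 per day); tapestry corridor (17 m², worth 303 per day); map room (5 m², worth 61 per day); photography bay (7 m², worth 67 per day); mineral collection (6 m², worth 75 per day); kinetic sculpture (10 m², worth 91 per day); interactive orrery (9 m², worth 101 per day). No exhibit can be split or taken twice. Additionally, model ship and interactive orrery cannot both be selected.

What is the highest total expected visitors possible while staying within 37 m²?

741

Density check — model ship 22.35, manuscript case 19.00, tapestry corridor 17.82, mineral collection 12.50 are the best per m².
Best packing: manuscript case + model ship + mineral collection — 37 m², 741 total.
Next best is manuscript case + model ship + map room at 727 (36 m²) — short by 14.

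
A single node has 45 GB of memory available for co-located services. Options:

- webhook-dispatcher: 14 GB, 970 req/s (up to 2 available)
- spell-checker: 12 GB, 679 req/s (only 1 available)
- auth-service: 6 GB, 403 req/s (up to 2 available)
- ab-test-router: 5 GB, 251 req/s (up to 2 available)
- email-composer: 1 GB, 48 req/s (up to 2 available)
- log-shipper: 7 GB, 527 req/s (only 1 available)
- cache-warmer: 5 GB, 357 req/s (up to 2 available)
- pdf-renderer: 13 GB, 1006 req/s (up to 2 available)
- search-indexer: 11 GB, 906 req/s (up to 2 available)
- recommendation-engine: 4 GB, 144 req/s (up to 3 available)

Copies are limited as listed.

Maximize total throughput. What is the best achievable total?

By throughput per GB: search-indexer 82.36, pdf-renderer 77.38, log-shipper 75.29, cache-warmer 71.40 lead.
The ratio heuristic lands on 2×email-composer + log-shipper + pdf-renderer + 2×search-indexer (3441) but leaves 1 GB idle.
The 9 GB tied up in 2×email-composer and log-shipper is better spent on 2×cache-warmer — total rises to 3532 (45 GB).
That's the maximum — no swap from here does better than 3532.

3532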